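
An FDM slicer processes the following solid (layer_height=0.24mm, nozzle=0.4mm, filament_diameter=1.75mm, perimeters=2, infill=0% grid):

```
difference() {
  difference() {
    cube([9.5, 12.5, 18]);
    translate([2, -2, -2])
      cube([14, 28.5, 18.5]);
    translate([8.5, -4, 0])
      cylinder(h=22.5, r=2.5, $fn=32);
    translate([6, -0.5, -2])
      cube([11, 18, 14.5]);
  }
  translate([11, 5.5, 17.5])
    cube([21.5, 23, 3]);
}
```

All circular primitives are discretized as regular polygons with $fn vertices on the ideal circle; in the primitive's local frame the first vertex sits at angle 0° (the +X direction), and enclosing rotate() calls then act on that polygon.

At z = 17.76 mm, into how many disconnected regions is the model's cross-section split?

At z = 17.76 mm: the cube is present — its section is the full 9.5×12.5 rectangle; the cube at (2, -2) is absent (z outside [-2, 16.5]); the r=2.5 cylinder at (8.5, -4) contributes a regular 32-gon of circumradius 2.5; the cube at (6, -0.5) is absent (z outside [-2, 12.5]); Taking the first minus the rest: starting from the 9.5×12.5 cube, the r=2.5 cylinder at (8.5, -4) misses the remaining region (no effect) — 1 connected region; the cube at (11, 5.5) is present — its section is the full 21.5×23 rectangle; After the difference (first − rest): starting from that combined region, the 21.5×23 cube at (11, 5.5) misses the remaining region (no effect) — 1 connected region. The result has 1 disconnected region.

1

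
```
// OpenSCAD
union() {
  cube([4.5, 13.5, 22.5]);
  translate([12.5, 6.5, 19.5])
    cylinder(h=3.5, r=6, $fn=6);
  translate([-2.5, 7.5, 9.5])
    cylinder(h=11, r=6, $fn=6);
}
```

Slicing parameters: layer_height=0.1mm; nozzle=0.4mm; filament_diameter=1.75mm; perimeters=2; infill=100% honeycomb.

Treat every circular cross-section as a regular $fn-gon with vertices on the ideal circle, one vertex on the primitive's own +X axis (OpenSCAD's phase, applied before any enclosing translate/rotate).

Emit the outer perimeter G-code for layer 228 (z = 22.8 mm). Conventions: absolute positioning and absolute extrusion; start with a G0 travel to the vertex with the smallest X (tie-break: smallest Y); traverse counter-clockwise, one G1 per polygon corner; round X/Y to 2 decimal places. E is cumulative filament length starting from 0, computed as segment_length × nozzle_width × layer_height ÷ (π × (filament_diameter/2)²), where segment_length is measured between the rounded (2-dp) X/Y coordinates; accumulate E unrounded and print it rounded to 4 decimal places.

G0 X6.50 Y6.50 Z22.80
G1 X9.50 Y1.30 E0.0998
G1 X15.50 Y1.30 E0.1996
G1 X18.50 Y6.50 E0.2995
G1 X15.50 Y11.70 E0.3993
G1 X9.50 Y11.70 E0.4991
G1 X6.50 Y6.50 E0.5989

At z = 22.8 mm: the cube is absent (z outside [0, 22.5]); the r=6 cylinder at (12.5, 6.5) gives a regular 6-gon of circumradius 6 (constant along its height); the cylinder at (-2.5, 7.5) does not reach this height (z outside [9.5, 20.5]); Merging all regions: only the r=6 cylinder at (12.5, 6.5) is present, so the union is just that shape — 1 connected region. The outline is a single polygon with 6 vertices. Extrusion per mm of travel: 0.4 × 0.1 / (π × 0.875²) = 0.016630. Accumulating E over each segment gives final E = 0.5989.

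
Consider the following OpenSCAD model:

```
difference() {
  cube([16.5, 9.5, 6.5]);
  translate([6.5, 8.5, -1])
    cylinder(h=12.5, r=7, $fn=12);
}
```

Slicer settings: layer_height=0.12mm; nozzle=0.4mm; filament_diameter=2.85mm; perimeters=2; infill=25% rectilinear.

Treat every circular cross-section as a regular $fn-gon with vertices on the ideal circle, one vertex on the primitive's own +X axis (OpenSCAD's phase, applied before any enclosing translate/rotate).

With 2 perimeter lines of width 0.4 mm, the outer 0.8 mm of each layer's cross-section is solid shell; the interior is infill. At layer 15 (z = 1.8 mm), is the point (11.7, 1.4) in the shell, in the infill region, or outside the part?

infill

At z = 1.8 mm: the cube is present — its section is the full 16.5×9.5 rectangle; the r=7 cylinder at (6.5, 8.5) gives a regular 12-gon of circumradius 7 (constant along its height); Subtracting the remaining from the first: starting from the 16.5×9.5 cube, the r=7 cylinder at (6.5, 8.5) partially overlaps it — only the 86.40 mm² overlap (of its 147.00 mm²) is removed, clipping the outline — 1 connected region. Overall, the cross-section is a single solid region. The nearest boundary edge runs (16.50, 0.00)→(0.00, 0.00); distance from the point to it = 1.40 mm. The point is inside the cross-section and 1.40 mm from the nearest boundary — more than the 0.8 mm shell width (2 × 0.4), so it's in the infill interior.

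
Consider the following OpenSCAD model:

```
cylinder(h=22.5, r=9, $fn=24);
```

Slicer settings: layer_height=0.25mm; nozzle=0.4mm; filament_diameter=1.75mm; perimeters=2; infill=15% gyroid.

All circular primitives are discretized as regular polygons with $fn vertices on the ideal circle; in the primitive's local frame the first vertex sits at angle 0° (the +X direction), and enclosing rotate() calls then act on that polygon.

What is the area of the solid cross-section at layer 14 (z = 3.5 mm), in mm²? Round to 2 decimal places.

At z = 3.5 mm: the r=9 cylinder contributes a regular 24-gon of circumradius 9 (area = (24/2)·9.000²·sin(360°/24) = 251.57 mm²). Overall, the cross-section is a single solid region. Net area = 251.57 mm².

251.57 mm²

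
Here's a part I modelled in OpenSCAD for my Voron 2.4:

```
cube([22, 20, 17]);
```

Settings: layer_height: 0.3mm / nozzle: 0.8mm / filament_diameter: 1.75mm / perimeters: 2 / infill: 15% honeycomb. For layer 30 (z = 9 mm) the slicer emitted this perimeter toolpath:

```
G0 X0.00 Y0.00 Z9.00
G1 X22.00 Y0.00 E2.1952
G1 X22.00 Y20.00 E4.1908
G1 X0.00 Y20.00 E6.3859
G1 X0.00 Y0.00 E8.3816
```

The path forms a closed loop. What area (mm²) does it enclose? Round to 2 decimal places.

Apply the shoelace formula to the sequence of (X, Y) vertices; enclosed area = 440.00 mm².

440.00 mm²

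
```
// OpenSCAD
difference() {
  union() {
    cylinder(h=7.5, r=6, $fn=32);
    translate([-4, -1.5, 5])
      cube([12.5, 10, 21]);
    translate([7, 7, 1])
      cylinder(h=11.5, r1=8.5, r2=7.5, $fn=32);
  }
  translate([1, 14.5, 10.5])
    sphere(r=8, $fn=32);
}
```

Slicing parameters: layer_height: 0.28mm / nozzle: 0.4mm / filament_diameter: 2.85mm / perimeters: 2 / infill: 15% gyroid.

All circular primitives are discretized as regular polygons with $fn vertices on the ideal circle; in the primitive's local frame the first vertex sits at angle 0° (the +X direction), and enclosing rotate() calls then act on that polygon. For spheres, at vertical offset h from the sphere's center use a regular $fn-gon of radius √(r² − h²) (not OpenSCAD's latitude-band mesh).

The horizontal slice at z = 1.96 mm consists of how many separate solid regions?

At z = 1.96 mm: the r=6 cylinder contributes a regular 32-gon of circumradius 6; the cube at (-4, -1.5) does not reach this height (z outside [5, 26]); the cone at (7, 7) contributes a regular 32-gon of circumradius 8.417 (interpolated between r1=8.5 and r2=7.5 at t=0.083); Taking the union: the regions partially overlap (shared area 31.46 mm²), so overlapping operands fuse into one piece — 1 connected region; the sphere at (1, 14.5) is not intersected at this z (|z−center|=8.540 > r=8); Subtracting the remaining from the first: none of the subtracted shapes is present at this height, so the result so far is unchanged — 1 connected region. The result has 1 disconnected region.

1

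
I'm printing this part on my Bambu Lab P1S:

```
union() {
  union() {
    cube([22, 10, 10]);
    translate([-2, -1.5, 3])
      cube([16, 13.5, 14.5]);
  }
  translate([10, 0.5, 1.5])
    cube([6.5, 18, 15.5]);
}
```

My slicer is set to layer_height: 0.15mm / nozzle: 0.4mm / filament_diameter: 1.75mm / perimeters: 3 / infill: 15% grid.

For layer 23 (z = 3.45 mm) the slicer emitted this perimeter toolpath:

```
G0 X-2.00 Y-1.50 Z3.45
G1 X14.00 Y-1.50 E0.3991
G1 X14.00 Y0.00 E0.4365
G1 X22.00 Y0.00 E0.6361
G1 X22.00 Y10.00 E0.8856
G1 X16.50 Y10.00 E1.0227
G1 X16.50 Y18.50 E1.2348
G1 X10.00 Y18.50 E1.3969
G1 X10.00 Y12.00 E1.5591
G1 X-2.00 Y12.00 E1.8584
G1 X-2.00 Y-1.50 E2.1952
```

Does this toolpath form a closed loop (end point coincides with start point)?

yes

Start point (G0): (-2.00, -1.50). End point (last G1): the path returns to the start — closed.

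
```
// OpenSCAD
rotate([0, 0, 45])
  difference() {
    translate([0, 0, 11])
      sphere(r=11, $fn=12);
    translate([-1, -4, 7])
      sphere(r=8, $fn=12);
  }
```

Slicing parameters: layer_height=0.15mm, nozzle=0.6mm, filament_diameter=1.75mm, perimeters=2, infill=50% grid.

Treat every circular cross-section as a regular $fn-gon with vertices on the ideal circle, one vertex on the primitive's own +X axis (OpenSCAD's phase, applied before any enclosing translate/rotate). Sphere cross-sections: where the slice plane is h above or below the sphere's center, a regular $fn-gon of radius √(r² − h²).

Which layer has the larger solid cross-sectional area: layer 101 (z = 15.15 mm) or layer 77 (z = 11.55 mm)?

Layer 101 (z = 15.15): the r=11 sphere contributes a regular 12-gon of circumradius √(11²−4.15²) = 10.187 (area = (12/2)·10.187²·sin(360°/12) = 311.33 mm²); the sphere at (-1, -4) does not reach this height (|z−center|=8.150 > r=8); Taking the first minus the rest: none of the subtracted shapes is present at this height, so the r=11 sphere is unchanged — area = 311.33 mm²; (rotated 45° about Z; rotation is an isometry so areas/perimeters/island counts are preserved). So its area = 311.33 mm². Layer 77 (z = 11.55): the r=11 sphere slices to a regular 12-gon of circumradius 10.986 (√(r²−h²) with h=0.55 from center) (area = (12/2)·10.986²·sin(360°/12) = 362.09 mm²); the sphere at (-1, -4): section is a regular 12-gon, circumradius = √(r²−h²) = √(8²−4.55²) = 6.580 (area = (12/2)·6.580²·sin(360°/12) = 129.89 mm²); Taking the first minus the rest: starting from the r=11 sphere (362.09 mm²), the r=8 sphere at (-1, -4) lies wholly inside it (removes its full 129.89 mm² and its 40.87 mm outline becomes a hole wall) — area = 232.20 mm²; (rotated 45° about Z; rotation is an isometry so areas/perimeters/island counts are preserved). So its area = 232.20 mm². Layer 101 is larger (311.33 vs 232.20 mm²).

layer 101 (z = 15.15 mm)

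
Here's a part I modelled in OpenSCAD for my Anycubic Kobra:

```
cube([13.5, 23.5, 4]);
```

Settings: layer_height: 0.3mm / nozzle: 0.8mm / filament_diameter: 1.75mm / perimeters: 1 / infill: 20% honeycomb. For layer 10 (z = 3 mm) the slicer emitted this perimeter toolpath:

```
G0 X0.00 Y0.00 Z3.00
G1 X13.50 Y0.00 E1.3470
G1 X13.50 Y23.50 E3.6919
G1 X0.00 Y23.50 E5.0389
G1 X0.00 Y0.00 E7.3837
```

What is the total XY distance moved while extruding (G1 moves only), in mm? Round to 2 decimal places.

74.00 mm

Sum the Euclidean lengths of each G1 segment: total = 74.00 mm.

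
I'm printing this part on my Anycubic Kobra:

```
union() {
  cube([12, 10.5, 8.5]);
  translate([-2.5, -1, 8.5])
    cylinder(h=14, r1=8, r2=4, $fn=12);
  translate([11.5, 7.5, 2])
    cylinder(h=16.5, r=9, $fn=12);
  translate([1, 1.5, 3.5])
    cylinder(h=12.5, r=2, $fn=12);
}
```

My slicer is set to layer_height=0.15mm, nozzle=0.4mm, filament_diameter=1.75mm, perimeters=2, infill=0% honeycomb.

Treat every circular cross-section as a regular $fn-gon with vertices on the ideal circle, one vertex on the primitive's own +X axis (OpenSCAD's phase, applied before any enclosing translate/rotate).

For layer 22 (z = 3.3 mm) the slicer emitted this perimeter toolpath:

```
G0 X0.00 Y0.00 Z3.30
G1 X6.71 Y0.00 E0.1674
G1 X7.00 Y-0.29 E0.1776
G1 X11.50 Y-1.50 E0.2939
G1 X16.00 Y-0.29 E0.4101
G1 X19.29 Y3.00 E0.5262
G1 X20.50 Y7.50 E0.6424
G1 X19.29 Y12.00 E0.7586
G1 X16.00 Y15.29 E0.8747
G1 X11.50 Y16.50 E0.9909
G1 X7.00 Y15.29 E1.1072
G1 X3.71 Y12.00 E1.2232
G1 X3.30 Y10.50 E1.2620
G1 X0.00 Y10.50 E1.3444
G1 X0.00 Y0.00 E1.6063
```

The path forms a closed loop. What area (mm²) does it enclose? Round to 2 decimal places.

281.19 mm²

Apply the shoelace formula to the sequence of (X, Y) vertices; enclosed area = 281.19 mm².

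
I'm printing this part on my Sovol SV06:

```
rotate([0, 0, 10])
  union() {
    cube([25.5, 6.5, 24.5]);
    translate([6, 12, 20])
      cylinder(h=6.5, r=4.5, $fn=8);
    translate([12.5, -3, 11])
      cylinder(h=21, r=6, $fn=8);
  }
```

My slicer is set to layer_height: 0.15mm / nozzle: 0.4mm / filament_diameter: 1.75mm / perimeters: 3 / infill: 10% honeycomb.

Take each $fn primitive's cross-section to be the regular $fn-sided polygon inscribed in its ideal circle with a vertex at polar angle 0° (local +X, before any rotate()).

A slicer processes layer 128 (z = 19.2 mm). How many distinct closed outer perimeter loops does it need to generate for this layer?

1

At z = 19.2 mm: the cube (footprint 25.5×6.5) is included at this height; the cylinder at (6, 12) is absent (z outside [20, 26.5]); the r=6 cylinder at (12.5, -3) contributes a regular 8-gon of circumradius 6; Merging all regions: the regions partially overlap (shared area 18.64 mm²), so overlapping operands fuse into one piece — 1 connected region; (whole slice rotated 10° about Z — lengths, areas and connectivity unchanged). The result has 1 disconnected region.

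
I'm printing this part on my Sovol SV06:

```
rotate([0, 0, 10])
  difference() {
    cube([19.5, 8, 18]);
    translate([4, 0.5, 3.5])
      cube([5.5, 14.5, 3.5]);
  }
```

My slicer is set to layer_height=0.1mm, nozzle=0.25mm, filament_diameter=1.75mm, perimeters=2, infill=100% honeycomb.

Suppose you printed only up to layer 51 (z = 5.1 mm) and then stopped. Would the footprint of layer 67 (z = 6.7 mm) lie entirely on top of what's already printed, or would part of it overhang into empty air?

entirely on top

Compare the two slices. At z = 5.1: the cube (footprint 19.5×8) is included at this height (area 156.00 mm²); the cube at (4, 0.5) is present — its section is the full 5.5×14.5 rectangle (area 79.75 mm²); Subtracting the remaining from the first: starting from the 19.5×8 cube (156.00 mm²), the 5.5×14.5 cube at (4, 0.5) partially overlaps it — only the 41.25 mm² overlap (of its 79.75 mm²) is removed, clipping the outline — area = 114.75 mm²; (whole slice rotated 10° about Z — lengths, areas and connectivity unchanged). At z = 6.7: the cube (footprint 19.5×8) is included at this height (area 156.00 mm²); the cube at (4, 0.5) (footprint 5.5×14.5) is included at this height (area 79.75 mm²); After the difference (first − rest): starting from the 19.5×8 cube (156.00 mm²), the 5.5×14.5 cube at (4, 0.5) partially overlaps it — only the 41.25 mm² overlap (of its 79.75 mm²) is removed, clipping the outline — area = 114.75 mm²; (rotated 10° about Z; rotation is an isometry so areas/perimeters/island counts are preserved). Checking containment: the cross-section at z = 6.7 is a subset of the cross-section at z = 5.1.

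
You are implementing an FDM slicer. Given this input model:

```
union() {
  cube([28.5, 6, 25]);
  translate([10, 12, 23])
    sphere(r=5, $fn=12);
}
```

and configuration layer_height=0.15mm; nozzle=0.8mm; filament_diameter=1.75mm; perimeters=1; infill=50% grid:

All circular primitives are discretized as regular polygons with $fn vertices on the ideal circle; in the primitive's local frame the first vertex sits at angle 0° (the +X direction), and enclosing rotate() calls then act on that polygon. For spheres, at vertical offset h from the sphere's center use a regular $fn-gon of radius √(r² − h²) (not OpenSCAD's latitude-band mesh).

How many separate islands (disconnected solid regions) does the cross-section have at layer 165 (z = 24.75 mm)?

2

At z = 24.75 mm: the cube is present — its section is the full 28.5×6 rectangle; the r=5 sphere at (10, 12) contributes a regular 12-gon of circumradius √(5²−1.75²) = 4.684; Merging all regions: the 2 present regions are separate (no shared area or edge), so areas and boundary lengths simply add and each stays a separate island — 2 connected regions. Overall, the cross-section has 2 separate islands. Island count = 2.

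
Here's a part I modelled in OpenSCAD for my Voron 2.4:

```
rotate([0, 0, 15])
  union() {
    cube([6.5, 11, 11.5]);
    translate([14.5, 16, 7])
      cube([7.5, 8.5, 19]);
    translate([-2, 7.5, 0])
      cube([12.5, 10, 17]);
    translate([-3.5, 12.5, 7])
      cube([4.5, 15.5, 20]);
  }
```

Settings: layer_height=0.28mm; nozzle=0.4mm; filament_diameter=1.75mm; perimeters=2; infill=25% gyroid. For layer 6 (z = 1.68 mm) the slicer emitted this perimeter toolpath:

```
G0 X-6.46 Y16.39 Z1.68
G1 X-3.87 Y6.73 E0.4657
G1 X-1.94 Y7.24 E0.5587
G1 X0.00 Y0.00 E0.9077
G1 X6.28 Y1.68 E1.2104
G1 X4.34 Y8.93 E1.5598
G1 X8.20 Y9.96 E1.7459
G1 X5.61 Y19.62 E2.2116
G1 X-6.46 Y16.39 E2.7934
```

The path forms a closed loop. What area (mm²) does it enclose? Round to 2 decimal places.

173.74 mm²

Apply the shoelace formula to the sequence of (X, Y) vertices; enclosed area = 173.74 mm².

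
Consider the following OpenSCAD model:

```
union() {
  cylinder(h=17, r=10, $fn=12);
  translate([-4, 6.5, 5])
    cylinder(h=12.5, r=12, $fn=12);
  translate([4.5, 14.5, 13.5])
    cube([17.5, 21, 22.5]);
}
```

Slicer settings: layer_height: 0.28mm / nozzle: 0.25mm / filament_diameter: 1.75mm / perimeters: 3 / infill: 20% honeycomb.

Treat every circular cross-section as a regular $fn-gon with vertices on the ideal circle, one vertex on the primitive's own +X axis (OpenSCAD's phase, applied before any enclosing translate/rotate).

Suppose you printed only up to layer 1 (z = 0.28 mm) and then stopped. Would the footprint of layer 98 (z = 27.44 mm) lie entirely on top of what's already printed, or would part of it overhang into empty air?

Compare the two slices. At z = 0.28: the r=10 cylinder gives a regular 12-gon of circumradius 10 (constant along its height) (area = (12/2)·10.000²·sin(360°/12) = 300.00 mm²); the cylinder at (-4, 6.5) is absent (z outside [5, 17.5]); the cube at (4.5, 14.5) is absent (z outside [13.5, 36]); Merging all regions: only the r=10 cylinder is present, so the union is just that shape — area = 300.00 mm². At z = 27.44: the cylinder is absent (z outside [0, 17]); the cylinder at (-4, 6.5) is absent (z outside [5, 17.5]); the cube at (4.5, 14.5) (footprint 17.5×21) is included at this height (area 367.50 mm²); Merging all regions: only the 17.5×21 cube at (4.5, 14.5) is present, so the union is just that shape — area = 367.50 mm². Checking containment: at z = 27.44 the cross-section extends beyond the z = 0.28 cross-section by about 367.50 mm².

part overhangs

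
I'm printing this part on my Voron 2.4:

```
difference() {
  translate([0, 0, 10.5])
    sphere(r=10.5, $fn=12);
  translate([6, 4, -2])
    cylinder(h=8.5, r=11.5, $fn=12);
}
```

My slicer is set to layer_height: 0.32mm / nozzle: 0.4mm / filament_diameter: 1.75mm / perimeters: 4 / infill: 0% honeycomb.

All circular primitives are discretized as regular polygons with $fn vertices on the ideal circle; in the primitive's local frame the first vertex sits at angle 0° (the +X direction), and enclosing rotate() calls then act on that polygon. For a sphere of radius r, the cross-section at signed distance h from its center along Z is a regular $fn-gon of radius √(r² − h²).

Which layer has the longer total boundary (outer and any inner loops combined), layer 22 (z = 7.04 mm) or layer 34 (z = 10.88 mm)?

Layer 22 (z = 7.04): the sphere: section is a regular 12-gon, circumradius = √(r²−h²) = √(10.5²−3.46²) = 9.914 (perimeter = 2·12·9.914·sin(180°/12) = 61.58 mm); the cylinder at (6, 4) is not intersected at this z (z outside [-2, 6.5]); Subtracting the remaining from the first: none of the subtracted shapes is present at this height, so the r=10.5 sphere is unchanged — boundary = 61.58 mm. So its perimeter = 61.58 mm. Layer 34 (z = 10.88): the r=10.5 sphere slices to a regular 12-gon of circumradius 10.493 (√(r²−h²) with h=0.38 from center) (perimeter = 2·12·10.493·sin(180°/12) = 65.18 mm); the cylinder at (6, 4) does not reach this height (z outside [-2, 6.5]); After the difference (first − rest): none of the subtracted shapes is present at this height, so the r=10.5 sphere is unchanged — boundary = 65.18 mm. So its perimeter = 65.18 mm. Layer 34 is larger (65.18 vs 61.58 mm).

layer 34 (z = 10.88 mm)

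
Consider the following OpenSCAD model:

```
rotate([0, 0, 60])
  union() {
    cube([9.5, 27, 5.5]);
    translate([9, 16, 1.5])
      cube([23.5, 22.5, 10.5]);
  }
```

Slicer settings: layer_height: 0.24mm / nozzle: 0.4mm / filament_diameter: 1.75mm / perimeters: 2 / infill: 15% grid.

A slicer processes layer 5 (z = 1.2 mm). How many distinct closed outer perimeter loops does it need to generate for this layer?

At z = 1.2 mm: the cube is present — its section is the full 9.5×27 rectangle; the cube at (9, 16) is absent (z outside [1.5, 12]); Merging all regions: only the 9.5×27 cube is present, so the union is just that shape — 1 connected region; (whole slice rotated 60° about Z — lengths, areas and connectivity unchanged). The result has 1 disconnected region.

1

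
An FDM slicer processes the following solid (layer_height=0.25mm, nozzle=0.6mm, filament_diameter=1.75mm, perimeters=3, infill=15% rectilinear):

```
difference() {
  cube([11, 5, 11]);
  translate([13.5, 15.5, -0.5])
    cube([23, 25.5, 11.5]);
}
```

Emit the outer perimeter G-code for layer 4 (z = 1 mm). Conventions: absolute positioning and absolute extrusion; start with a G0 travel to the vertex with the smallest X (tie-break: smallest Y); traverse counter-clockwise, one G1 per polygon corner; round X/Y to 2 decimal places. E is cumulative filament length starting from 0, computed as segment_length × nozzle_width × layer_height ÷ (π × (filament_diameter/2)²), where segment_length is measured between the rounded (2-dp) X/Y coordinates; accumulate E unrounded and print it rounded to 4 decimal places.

G0 X0.00 Y0.00 Z1.00
G1 X11.00 Y0.00 E0.6860
G1 X11.00 Y5.00 E0.9978
G1 X0.00 Y5.00 E1.6838
G1 X0.00 Y0.00 E1.9956

At z = 1 mm: the 11×5 cube contributes its full rectangle; the 23×25.5 cube at (13.5, 15.5) contributes its full rectangle; Taking the first minus the rest: starting from the 11×5 cube, the 23×25.5 cube at (13.5, 15.5) misses the remaining region (no effect) — 1 connected region. The outline is a single polygon with 4 vertices. Extrusion per mm of travel: 0.6 × 0.25 / (π × 0.875²) = 0.062363. Accumulating E over each segment gives final E = 1.9956.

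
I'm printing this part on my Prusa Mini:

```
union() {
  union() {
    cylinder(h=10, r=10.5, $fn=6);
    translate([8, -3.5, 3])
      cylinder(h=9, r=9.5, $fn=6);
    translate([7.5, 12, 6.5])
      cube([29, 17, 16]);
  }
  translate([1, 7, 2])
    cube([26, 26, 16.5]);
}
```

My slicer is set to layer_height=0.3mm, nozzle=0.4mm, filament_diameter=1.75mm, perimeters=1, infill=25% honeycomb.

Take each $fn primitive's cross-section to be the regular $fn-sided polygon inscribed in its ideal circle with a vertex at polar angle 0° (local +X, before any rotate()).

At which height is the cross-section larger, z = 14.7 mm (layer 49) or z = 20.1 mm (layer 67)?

layer 49 (z = 14.7 mm)

Layer 49 (z = 14.7): the cylinder is not intersected at this z (z outside [0, 10]); the cylinder at (8, -3.5) is absent (z outside [3, 12]); the cube at (7.5, 12) (footprint 29×17) is included at this height (area 493.00 mm²); Merging all regions: only the 29×17 cube at (7.5, 12) is present, so the union is just that shape — area = 493.00 mm²; the cube at (1, 7) is present — its section is the full 26×26 rectangle (area 676.00 mm²); Taking the union: the regions partially overlap — summed areas 1169.00 mm² minus the doubly-counted overlap 331.50 mm² gives 837.50 mm² — area = 837.50 mm². So its area = 837.50 mm². Layer 67 (z = 20.1): the cylinder is absent (z outside [0, 10]); the cylinder at (8, -3.5) does not reach this height (z outside [3, 12]); the cube at (7.5, 12) (footprint 29×17) is included at this height (area 493.00 mm²); Merging all regions: only the 29×17 cube at (7.5, 12) is present, so the union is just that shape — area = 493.00 mm²; the cube at (1, 7) does not reach this height (z outside [2, 18.5]); Combining (union): only the result so far is present, so the union is just that shape — area = 493.00 mm². So its area = 493.00 mm². Layer 49 is larger (837.50 vs 493.00 mm²).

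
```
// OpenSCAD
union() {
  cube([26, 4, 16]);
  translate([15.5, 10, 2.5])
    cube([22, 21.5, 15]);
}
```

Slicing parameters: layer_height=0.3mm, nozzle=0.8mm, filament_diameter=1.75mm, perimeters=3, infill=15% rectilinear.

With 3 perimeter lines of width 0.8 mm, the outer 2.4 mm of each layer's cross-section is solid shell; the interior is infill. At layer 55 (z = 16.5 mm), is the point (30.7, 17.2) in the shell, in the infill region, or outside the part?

At z = 16.5 mm: the cube does not reach this height (z outside [0, 16]); the 22×21.5 cube at (15.5, 10) contributes its full rectangle; Combining (union): only the 22×21.5 cube at (15.5, 10) is present, so the union is just that shape — 1 connected region. Overall, the cross-section is a single solid region. The nearest boundary edge runs (37.50, 10.00)→(37.50, 31.50); distance from the point to it = 6.80 mm. The point is inside the cross-section and 6.80 mm from the nearest boundary — more than the 2.4 mm shell width (3 × 0.8), so it's in the infill interior.

infill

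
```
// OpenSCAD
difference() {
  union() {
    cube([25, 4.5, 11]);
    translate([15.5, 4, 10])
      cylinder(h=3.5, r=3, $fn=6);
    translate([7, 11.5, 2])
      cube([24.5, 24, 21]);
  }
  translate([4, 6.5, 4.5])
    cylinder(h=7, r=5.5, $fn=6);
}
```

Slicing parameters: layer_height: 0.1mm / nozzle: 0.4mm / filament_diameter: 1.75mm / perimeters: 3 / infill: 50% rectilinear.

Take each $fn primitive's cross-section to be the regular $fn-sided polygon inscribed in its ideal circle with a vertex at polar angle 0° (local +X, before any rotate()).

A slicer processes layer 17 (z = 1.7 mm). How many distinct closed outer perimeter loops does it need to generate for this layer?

1

At z = 1.7 mm: the 25×4.5 cube contributes its full rectangle; the cylinder at (15.5, 4) is absent (z outside [10, 13.5]); the cube at (7, 11.5) does not reach this height (z outside [2, 23]); Merging all regions: only the 25×4.5 cube is present, so the union is just that shape — 1 connected region; the cylinder at (4, 6.5) is absent (z outside [4.5, 11.5]); After the difference (first − rest): none of the subtracted shapes is present at this height, so the result so far is unchanged — 1 connected region. The result has 1 disconnected region.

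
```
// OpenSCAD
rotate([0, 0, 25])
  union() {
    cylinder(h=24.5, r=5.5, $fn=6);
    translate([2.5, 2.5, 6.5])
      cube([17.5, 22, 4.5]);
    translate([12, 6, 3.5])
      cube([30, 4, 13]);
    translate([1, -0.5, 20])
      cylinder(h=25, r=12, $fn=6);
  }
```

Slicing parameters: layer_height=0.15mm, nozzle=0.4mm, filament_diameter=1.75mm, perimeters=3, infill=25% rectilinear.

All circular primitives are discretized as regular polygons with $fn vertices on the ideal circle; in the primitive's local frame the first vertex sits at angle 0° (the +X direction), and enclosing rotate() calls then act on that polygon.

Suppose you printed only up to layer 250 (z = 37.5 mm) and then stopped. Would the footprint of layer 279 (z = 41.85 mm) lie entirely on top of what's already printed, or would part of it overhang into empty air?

Compare the two slices. At z = 37.5: the cylinder is not intersected at this z (z outside [0, 24.5]); the cube at (2.5, 2.5) does not reach this height (z outside [6.5, 11]); the cube at (12, 6) is not intersected at this z (z outside [3.5, 16.5]); the r=12 cylinder at (1, -0.5) gives a regular 6-gon of circumradius 12 (constant along its height) (area = (6/2)·12.000²·sin(360°/6) = 374.12 mm²); Merging all regions: only the r=12 cylinder at (1, -0.5) is present, so the union is just that shape — area = 374.12 mm²; (whole slice rotated 25° about Z — lengths, areas and connectivity unchanged). At z = 41.85: the cylinder does not reach this height (z outside [0, 24.5]); the cube at (2.5, 2.5) is not intersected at this z (z outside [6.5, 11]); the cube at (12, 6) is not intersected at this z (z outside [3.5, 16.5]); the cylinder at (1, -0.5): section is a regular 6-gon, circumradius r=12 (area = (6/2)·12.000²·sin(360°/6) = 374.12 mm²); Taking the union: only the r=12 cylinder at (1, -0.5) is present, so the union is just that shape — area = 374.12 mm²; (rotated 25° about Z; rotation is an isometry so areas/perimeters/island counts are preserved). Checking containment: the cross-section at z = 41.85 is a subset of the cross-section at z = 37.5.

entirely on top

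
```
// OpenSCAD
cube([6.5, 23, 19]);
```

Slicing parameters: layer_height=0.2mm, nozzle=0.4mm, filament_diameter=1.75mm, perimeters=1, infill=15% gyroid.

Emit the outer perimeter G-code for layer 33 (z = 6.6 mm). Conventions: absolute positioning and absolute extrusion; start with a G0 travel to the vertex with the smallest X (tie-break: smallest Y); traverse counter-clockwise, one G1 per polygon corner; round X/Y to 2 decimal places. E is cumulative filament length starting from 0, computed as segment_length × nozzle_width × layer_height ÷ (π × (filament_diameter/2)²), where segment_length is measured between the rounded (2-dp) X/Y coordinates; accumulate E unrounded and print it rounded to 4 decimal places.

G0 X0.00 Y0.00 Z6.60
G1 X6.50 Y0.00 E0.2162
G1 X6.50 Y23.00 E0.9812
G1 X0.00 Y23.00 E1.1974
G1 X0.00 Y0.00 E1.9623

At z = 6.6 mm: the 6.5×23 cube contributes its full rectangle. The outline is a single polygon with 4 vertices. Extrusion per mm of travel: 0.4 × 0.2 / (π × 0.875²) = 0.033260. Accumulating E over each segment gives final E = 1.9623.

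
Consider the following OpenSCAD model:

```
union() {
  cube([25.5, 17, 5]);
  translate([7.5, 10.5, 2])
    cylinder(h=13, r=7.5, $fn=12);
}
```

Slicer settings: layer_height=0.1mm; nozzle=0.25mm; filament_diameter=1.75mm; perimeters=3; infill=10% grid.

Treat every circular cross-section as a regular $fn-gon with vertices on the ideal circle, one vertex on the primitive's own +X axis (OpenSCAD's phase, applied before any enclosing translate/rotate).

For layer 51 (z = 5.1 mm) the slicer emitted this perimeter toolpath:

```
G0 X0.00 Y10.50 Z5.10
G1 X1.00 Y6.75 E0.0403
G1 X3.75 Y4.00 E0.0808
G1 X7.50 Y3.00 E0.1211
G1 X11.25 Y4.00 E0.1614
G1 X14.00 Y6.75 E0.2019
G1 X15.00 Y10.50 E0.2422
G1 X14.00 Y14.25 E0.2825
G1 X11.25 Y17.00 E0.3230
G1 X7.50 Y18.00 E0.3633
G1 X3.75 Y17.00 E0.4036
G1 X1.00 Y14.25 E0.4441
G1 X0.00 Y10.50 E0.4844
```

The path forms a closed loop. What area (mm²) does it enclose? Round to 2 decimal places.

Apply the shoelace formula to the sequence of (X, Y) vertices; enclosed area = 168.88 mm².

168.88 mm²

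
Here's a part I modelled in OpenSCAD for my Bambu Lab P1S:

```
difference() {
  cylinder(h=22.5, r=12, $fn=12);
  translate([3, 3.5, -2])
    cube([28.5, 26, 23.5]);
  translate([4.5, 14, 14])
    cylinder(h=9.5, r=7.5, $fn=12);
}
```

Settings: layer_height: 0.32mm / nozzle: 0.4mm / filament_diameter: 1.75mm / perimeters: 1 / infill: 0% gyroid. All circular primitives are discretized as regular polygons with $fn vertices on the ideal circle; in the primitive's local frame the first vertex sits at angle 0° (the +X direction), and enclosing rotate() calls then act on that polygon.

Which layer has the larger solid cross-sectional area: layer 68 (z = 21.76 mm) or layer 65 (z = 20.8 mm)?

Layer 68 (z = 21.76): the r=12 cylinder contributes a regular 12-gon of circumradius 12 (area = (12/2)·12.000²·sin(360°/12) = 432.00 mm²); the cube at (3, 3.5) is absent (z outside [-2, 21.5]); the r=7.5 cylinder at (4.5, 14) contributes a regular 12-gon of circumradius 7.5 (area = (12/2)·7.500²·sin(360°/12) = 168.75 mm²); After the difference (first − rest): starting from the r=12 cylinder (432.00 mm²), the r=7.5 cylinder at (4.5, 14) partially overlaps it — only the 34.84 mm² overlap (of its 168.75 mm²) is removed, clipping the outline — area = 397.16 mm². So its area = 397.16 mm². Layer 65 (z = 20.8): the cylinder: section is a regular 12-gon, circumradius r=12 (area = (12/2)·12.000²·sin(360°/12) = 432.00 mm²); the cube at (3, 3.5) (footprint 28.5×26) is included at this height (area 741.00 mm²); the r=7.5 cylinder at (4.5, 14) gives a regular 12-gon of circumradius 7.5 (constant along its height) (area = (12/2)·7.500²·sin(360°/12) = 168.75 mm²); Subtracting the remaining from the first: starting from the r=12 cylinder (432.00 mm²), the 28.5×26 cube at (3, 3.5) partially overlaps it — only the 43.35 mm² overlap (of its 741.00 mm²) is removed, clipping the outline; the r=7.5 cylinder at (4.5, 14) partially overlaps it — only the 17.81 mm² overlap (of its 168.75 mm²) is removed, clipping the outline — area = 370.84 mm². So its area = 370.84 mm². Layer 68 is larger (397.16 vs 370.84 mm²).

layer 68 (z = 21.76 mm)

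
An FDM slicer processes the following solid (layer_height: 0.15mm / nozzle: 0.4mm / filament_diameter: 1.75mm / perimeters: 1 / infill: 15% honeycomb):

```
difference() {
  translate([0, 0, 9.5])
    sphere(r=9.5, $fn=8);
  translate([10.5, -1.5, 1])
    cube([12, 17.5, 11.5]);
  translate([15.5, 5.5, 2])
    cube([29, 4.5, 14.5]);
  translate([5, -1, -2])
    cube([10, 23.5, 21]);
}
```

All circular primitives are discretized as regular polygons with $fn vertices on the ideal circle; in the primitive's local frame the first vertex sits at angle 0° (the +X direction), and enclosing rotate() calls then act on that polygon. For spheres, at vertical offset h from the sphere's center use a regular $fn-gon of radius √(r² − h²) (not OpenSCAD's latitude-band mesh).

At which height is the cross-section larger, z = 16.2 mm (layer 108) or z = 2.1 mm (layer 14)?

layer 108 (z = 16.2 mm)

Layer 108 (z = 16.2): the sphere: section is a regular 8-gon, circumradius = √(r²−h²) = √(9.5²−6.7²) = 6.735 (area = (8/2)·6.735²·sin(360°/8) = 128.30 mm²); the cube at (10.5, -1.5) is absent (z outside [1, 12.5]); the cube at (15.5, 5.5) is present — its section is the full 29×4.5 rectangle (area 130.50 mm²); the cube at (5, -1) (footprint 10×23.5) is included at this height (area 235.00 mm²); Subtracting the remaining from the first: starting from the r=9.5 sphere (128.30 mm²), the 29×4.5 cube at (15.5, 5.5) misses the remaining region (no effect); the 10×23.5 cube at (5, -1) partially overlaps it — only the 5.16 mm² overlap (of its 235.00 mm²) is removed, clipping the outline — area = 123.14 mm². So its area = 123.14 mm². Layer 14 (z = 2.1): the r=9.5 sphere contributes a regular 8-gon of circumradius √(9.5²−7.4²) = 5.957 (area = (8/2)·5.957²·sin(360°/8) = 100.38 mm²); the cube at (10.5, -1.5) is present — its section is the full 12×17.5 rectangle (area 210.00 mm²); the cube at (15.5, 5.5) (footprint 29×4.5) is included at this height (area 130.50 mm²); the 10×23.5 cube at (5, -1) contributes its full rectangle (area 235.00 mm²); Subtracting the remaining from the first: starting from the r=9.5 sphere (100.38 mm²), the 12×17.5 cube at (10.5, -1.5) misses the remaining region (no effect); the 29×4.5 cube at (15.5, 5.5) misses the remaining region (no effect); the 10×23.5 cube at (5, -1) partially overlaps it — only the 1.86 mm² overlap (of its 235.00 mm²) is removed, clipping the outline — area = 98.52 mm². So its area = 98.52 mm². Layer 108 is larger (123.14 vs 98.52 mm²).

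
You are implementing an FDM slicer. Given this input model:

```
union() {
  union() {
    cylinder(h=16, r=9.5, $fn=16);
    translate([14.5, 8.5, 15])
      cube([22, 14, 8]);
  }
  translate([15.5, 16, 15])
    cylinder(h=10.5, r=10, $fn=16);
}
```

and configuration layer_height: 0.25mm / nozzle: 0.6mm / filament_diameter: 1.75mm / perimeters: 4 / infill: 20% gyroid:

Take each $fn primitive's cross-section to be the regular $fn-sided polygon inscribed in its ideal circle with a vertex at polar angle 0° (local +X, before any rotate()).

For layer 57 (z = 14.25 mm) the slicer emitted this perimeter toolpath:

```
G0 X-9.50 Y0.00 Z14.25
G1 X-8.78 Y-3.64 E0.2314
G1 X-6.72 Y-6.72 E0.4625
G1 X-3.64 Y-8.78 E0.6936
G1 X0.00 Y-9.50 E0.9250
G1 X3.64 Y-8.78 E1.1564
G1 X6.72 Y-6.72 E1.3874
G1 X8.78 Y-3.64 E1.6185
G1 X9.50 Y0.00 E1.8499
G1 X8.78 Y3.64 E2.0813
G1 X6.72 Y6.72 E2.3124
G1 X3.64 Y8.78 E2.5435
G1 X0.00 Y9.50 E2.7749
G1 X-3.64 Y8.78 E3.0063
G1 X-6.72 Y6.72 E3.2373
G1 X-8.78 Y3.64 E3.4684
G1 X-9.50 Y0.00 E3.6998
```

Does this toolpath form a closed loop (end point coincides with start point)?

Start point (G0): (-9.50, 0.00). End point (last G1): the path returns to the start — closed.

yes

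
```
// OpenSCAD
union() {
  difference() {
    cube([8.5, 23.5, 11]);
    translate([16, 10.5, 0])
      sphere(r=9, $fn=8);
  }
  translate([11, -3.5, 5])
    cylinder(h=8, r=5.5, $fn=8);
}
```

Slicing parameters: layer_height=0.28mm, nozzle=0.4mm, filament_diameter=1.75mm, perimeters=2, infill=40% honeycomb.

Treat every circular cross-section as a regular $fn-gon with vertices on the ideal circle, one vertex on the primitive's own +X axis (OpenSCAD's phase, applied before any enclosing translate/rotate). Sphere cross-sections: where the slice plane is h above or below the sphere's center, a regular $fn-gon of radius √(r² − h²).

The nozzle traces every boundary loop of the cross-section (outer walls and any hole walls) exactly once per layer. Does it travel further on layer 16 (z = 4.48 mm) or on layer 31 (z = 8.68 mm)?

layer 31 (z = 8.68 mm)

Layer 16 (z = 4.48): the cube (footprint 8.5×23.5) is included at this height (perimeter 64.00 mm); the r=9 sphere at (16, 10.5) contributes a regular 8-gon of circumradius √(9²−4.48²) = 7.806 (perimeter = 2·8·7.806·sin(180°/8) = 47.79 mm); After the difference (first − rest): starting from the 8.5×23.5 cube, the r=9 sphere at (16, 10.5) partially overlaps it — only the 0.23 mm² overlap (of its 172.33 mm²) is removed, clipping the outline — boundary = 64.12 mm; the cylinder at (11, -3.5) does not reach this height (z outside [5, 13]); Merging all regions: only the result so far is present, so the union is just that shape — boundary = 64.12 mm. So its perimeter = 64.12 mm. Layer 31 (z = 8.68): the cube (footprint 8.5×23.5) is included at this height (perimeter 64.00 mm); the r=9 sphere at (16, 10.5) contributes a regular 8-gon of circumradius √(9²−8.68²) = 2.379 (perimeter = 2·8·2.379·sin(180°/8) = 14.56 mm); Taking the first minus the rest: starting from the 8.5×23.5 cube, the r=9 sphere at (16, 10.5) misses the remaining region (no effect) — boundary = 64.00 mm; the cylinder at (11, -3.5): section is a regular 8-gon, circumradius r=5.5 (perimeter = 2·8·5.500·sin(180°/8) = 33.68 mm); Combining (union): the regions partially overlap (shared area 0.97 mm²), so the edge portions inside another operand are dropped and the merged outline is re-measured after clipping — boundary = 93.24 mm. So its perimeter = 93.24 mm. Layer 31 is larger (93.24 vs 64.12 mm).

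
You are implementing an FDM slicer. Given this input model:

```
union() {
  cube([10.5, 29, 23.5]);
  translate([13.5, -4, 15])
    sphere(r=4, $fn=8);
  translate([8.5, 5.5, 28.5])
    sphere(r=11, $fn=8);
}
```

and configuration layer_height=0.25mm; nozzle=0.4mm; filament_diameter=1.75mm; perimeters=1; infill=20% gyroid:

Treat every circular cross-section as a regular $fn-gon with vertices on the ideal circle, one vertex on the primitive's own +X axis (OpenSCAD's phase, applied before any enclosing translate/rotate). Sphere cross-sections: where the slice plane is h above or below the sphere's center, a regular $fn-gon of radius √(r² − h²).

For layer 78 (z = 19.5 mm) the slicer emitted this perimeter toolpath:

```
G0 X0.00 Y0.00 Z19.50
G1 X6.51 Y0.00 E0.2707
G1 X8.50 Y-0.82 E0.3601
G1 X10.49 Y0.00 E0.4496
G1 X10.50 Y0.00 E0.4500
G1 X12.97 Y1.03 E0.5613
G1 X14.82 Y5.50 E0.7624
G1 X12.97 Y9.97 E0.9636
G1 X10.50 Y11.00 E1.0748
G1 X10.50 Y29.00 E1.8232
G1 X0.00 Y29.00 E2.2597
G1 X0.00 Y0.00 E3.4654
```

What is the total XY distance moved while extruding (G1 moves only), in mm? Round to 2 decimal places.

Sum the Euclidean lengths of each G1 segment: total = 83.35 mm.

83.35 mm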